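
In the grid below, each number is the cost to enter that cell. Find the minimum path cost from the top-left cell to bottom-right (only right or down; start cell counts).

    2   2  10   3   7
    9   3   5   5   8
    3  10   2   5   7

Take (0,0) → (0,1) → (1,1) → (1,2) → (2,2) → (2,3) → (2,4) for a total of 2 + 2 + 3 + 5 + 2 + 5 + 7 = 26.
(Top row then right column would cost 39.)

26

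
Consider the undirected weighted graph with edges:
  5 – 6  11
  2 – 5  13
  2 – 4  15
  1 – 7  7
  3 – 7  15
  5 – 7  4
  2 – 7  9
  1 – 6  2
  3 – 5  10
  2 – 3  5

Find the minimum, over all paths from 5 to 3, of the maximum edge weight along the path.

Checking several routes:
5-2-3: max(13, 5) = 13
5-3: max(10) = 10
5-6-1-7-2-3: max(11, 2, 7, 9, 5) = 11
5-7-2-3: max(4, 9, 5) = 9
Smallest bottleneck: 9.

9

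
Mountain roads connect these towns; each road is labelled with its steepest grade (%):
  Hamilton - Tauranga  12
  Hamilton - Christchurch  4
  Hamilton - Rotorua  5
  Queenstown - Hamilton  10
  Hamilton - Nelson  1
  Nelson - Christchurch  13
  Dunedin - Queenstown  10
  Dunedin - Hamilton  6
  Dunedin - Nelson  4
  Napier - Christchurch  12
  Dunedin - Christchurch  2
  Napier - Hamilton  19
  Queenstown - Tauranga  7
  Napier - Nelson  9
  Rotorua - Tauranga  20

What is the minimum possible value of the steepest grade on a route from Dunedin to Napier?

Comparing a few candidate routes:
Dunedin - Christchurch - Hamilton - Nelson - Napier: max(2, 4, 1, 9) = 9
Dunedin - Hamilton - Nelson - Napier: max(6, 1, 9) = 9
Dunedin - Nelson - Napier: max(4, 9) = 9
Smallest bottleneck: 9%.

9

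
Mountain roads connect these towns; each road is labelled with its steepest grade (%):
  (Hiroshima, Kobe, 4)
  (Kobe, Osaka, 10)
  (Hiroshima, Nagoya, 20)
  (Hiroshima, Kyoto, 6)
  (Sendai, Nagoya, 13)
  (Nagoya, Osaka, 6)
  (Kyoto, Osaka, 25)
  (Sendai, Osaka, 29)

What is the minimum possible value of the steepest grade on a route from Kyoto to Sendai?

13

A few of the Kyoto→Sendai routes:
Kyoto → Osaka → Nagoya → Sendai: max(25, 6, 13) = 25
Kyoto → Osaka → Kobe → Hiroshima → Nagoya → Sendai: max(25, 10, 4, 20, 13) = 25
Kyoto → Hiroshima → Nagoya → Sendai: max(6, 20, 13) = 20
Kyoto → Hiroshima → Kobe → Osaka → Nagoya → Sendai: max(6, 4, 10, 6, 13) = 13
Kyoto → Hiroshima → Kobe → Osaka → Sendai: max(6, 4, 10, 29) = 29
Smallest bottleneck: 13%.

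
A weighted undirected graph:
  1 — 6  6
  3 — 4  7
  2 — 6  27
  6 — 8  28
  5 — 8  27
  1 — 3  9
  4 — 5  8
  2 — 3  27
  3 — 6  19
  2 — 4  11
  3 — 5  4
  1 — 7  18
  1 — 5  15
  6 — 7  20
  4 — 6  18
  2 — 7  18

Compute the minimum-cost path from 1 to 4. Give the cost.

16

Checking several routes:
1 - 6 - 4: 6 + 18 = 24
1 - 3 - 5 - 4: 9 + 4 + 8 = 21
1 - 6 - 3 - 4: 6 + 19 + 7 = 32
1 - 3 - 4: 9 + 7 = 16
1 - 5 - 3 - 4: 15 + 4 + 7 = 26
1 - 5 - 4: 15 + 8 = 23
Shortest: 16.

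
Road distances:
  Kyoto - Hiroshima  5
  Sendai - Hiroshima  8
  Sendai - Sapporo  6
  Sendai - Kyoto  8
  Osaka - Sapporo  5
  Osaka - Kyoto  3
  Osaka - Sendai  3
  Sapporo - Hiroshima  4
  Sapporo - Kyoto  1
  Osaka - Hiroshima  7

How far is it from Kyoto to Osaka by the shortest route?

Some routes from Kyoto to Osaka:
Kyoto→Osaka: 3
Kyoto→Sapporo→Sendai→Osaka: 1 + 6 + 3 = 10
Kyoto→Sapporo→Osaka: 1 + 5 = 6
Shortest: 3.

3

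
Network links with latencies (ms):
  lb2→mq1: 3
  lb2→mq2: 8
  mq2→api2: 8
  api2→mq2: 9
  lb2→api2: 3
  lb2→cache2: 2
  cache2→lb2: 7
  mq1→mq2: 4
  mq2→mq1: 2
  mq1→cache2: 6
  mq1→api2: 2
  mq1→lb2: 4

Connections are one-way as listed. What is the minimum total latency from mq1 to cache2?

6

Routes from mq1 to cache2:
mq1-cache2: 6
mq1-lb2-cache2: 4 + 2 = 6
The minimum is 6 ms.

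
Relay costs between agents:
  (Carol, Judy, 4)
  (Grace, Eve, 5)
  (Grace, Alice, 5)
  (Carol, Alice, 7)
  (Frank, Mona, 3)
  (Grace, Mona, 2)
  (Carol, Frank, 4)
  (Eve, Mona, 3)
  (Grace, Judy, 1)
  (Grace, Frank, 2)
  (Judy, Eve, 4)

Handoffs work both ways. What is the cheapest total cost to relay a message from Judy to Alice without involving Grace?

Paths from Judy to Alice avoiding Grace:
Judy - Carol - Alice: 4 + 7 = 11
Judy - Eve - Mona - Frank - Carol - Alice: 4 + 3 + 3 + 4 + 7 = 21
Shortest: 11.

11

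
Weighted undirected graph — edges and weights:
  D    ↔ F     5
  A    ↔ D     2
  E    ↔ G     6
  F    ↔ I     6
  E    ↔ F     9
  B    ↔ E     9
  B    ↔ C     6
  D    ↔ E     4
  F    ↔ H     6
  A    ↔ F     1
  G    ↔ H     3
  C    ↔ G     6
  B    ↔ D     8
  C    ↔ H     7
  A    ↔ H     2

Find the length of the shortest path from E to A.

6

Checking several routes:
E -> D -> A: 4 + 2 = 6
E -> D -> F -> A: 4 + 5 + 1 = 10
E -> F -> A: 9 + 1 = 10
E -> G -> H -> A: 6 + 3 + 2 = 11
Shortest: 6.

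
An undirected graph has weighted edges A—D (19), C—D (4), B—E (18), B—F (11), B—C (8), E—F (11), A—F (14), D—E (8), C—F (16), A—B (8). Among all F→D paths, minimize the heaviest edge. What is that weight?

Comparing a few candidate routes:
F → E → D: max(11, 8) = 11
F → E → B → C → D: max(11, 18, 8, 4) = 18
F → C → D: max(16, 4) = 16
F → A → B → C → D: max(14, 8, 8, 4) = 14
F → B → C → D: max(11, 8, 4) = 11
The minimum achievable maximum is 11.

11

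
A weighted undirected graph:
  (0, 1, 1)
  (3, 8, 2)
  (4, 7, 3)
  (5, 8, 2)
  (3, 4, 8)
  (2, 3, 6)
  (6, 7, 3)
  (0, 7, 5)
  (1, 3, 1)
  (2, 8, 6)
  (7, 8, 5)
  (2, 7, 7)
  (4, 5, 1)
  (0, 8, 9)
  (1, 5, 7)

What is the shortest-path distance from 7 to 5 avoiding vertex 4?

7

A few of the 7→5 routes:
7 -> 2 -> 8 -> 5: 7 + 6 + 2 = 15
7 -> 0 -> 1 -> 3 -> 8 -> 5: 5 + 1 + 1 + 2 + 2 = 11
7 -> 8 -> 5: 5 + 2 = 7
7 -> 0 -> 1 -> 5: 5 + 1 + 7 = 13
Shortest: 7.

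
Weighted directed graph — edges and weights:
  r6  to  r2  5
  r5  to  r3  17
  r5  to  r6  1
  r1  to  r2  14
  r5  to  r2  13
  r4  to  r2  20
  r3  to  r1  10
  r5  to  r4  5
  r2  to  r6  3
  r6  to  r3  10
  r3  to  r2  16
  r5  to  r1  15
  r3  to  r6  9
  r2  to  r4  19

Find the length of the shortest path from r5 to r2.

Comparing a few candidate routes:
r5 -> r4 -> r2: 5 + 20 = 25
r5 -> r2: 13
r5 -> r6 -> r2: 1 + 5 = 6
r5 -> r6 -> r3 -> r2: 1 + 10 + 16 = 27
Shortest: 6.

6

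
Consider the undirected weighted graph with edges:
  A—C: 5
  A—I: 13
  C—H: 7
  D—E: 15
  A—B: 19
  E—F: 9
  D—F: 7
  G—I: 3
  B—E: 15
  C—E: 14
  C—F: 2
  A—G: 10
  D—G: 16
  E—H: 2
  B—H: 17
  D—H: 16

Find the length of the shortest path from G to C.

Comparing a few candidate routes:
G -> A -> C: 10 + 5 = 15
G -> I -> A -> C: 3 + 13 + 5 = 21
G -> D -> H -> C: 16 + 16 + 7 = 39
G -> D -> F -> C: 16 + 7 + 2 = 25
G -> D -> E -> H -> C: 16 + 15 + 2 + 7 = 40
G -> D -> F -> E -> H -> C: 16 + 7 + 9 + 2 + 7 = 41
Shortest: 15.

15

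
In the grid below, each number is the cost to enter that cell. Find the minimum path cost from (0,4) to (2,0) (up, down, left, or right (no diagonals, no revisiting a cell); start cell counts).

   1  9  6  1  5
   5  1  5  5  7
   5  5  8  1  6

27

One optimal route is r0c4 -> r0c3 -> r1c3 -> r1c2 -> r1c1 -> r1c0 -> r2c0.
Its cost is 5 + 1 + 5 + 5 + 1 + 5 + 5 = 27.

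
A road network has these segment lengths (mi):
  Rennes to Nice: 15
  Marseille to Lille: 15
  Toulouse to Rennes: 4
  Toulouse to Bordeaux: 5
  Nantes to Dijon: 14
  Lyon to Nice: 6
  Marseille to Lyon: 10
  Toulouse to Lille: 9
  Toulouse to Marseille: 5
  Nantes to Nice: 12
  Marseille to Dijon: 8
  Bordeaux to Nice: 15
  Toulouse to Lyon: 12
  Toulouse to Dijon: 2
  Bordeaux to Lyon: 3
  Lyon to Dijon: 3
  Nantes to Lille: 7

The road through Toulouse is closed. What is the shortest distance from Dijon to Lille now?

21

Some routes from Dijon to Lille avoiding Toulouse:
Dijon -> Lyon -> Marseille -> Lille: 3 + 10 + 15 = 28
Dijon -> Marseille -> Lille: 8 + 15 = 23
Dijon -> Nantes -> Lille: 14 + 7 = 21
The minimum is 21 mi.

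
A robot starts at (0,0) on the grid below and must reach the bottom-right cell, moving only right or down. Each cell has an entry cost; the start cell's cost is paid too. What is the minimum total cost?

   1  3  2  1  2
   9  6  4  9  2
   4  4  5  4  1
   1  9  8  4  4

16

Best path: r0c0 -> r0c1 -> r0c2 -> r0c3 -> r0c4 -> r1c4 -> r2c4 -> r3c4
Cost: 1 + 3 + 2 + 1 + 2 + 2 + 1 + 4 = 16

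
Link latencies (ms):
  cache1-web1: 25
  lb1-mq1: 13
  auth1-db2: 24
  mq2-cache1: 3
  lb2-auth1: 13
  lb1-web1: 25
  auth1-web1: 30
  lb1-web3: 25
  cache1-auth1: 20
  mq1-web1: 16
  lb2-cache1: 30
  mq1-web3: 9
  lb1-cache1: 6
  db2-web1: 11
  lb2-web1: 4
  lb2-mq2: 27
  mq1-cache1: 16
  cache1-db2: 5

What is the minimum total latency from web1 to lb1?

22

Checking several routes:
web1→cache1→lb1: 25 + 6 = 31
web1→lb1: 25
web1→mq1→lb1: 16 + 13 = 29
web1→db2→cache1→lb1: 11 + 5 + 6 = 22
The minimum is 22 ms.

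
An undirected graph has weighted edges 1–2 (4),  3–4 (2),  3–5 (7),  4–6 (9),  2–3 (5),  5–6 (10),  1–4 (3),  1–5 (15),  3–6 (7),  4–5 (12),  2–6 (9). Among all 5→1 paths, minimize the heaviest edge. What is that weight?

7

Comparing a few candidate routes:
5 -> 3 -> 4 -> 6 -> 2 -> 1: max(7, 2, 9, 9, 4) = 9
5 -> 3 -> 2 -> 1: max(7, 5, 4) = 7
5 -> 3 -> 4 -> 1: max(7, 2, 3) = 7
Best route has worst link 7.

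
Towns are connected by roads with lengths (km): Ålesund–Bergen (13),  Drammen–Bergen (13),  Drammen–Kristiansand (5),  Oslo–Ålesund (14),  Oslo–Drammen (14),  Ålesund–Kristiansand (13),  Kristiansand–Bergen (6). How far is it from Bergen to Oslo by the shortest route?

A few of the Bergen→Oslo routes:
Bergen -> Kristiansand -> Ålesund -> Oslo: 6 + 13 + 14 = 33
Bergen -> Drammen -> Oslo: 13 + 14 = 27
Bergen -> Kristiansand -> Drammen -> Oslo: 6 + 5 + 14 = 25
Bergen -> Ålesund -> Kristiansand -> Drammen -> Oslo: 13 + 13 + 5 + 14 = 45
Bergen -> Ålesund -> Oslo: 13 + 14 = 27
Shortest: 25 km.

25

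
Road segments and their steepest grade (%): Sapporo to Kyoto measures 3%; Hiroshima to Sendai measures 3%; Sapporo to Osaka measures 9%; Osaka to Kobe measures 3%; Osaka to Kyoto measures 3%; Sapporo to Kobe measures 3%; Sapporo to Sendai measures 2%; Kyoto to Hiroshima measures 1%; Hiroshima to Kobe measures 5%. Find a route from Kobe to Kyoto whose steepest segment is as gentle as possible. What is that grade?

Comparing a few candidate routes:
Kobe-Osaka-Kyoto: max(3, 3) = 3
Kobe-Hiroshima-Kyoto: max(5, 1) = 5
Kobe-Hiroshima-Sendai-Sapporo-Kyoto: max(5, 3, 2, 3) = 5
Kobe-Sapporo-Kyoto: max(3, 3) = 3
Kobe-Sapporo-Sendai-Hiroshima-Kyoto: max(3, 2, 3, 1) = 3
Best route has worst link 3%.

3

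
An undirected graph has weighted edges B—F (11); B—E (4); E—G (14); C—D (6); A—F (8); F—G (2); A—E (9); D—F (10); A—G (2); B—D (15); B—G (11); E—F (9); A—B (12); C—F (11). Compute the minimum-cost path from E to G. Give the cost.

Some routes from E to G:
E -> G: 14
E -> F -> G: 9 + 2 = 11
E -> A -> G: 9 + 2 = 11
Best route has total 11.

11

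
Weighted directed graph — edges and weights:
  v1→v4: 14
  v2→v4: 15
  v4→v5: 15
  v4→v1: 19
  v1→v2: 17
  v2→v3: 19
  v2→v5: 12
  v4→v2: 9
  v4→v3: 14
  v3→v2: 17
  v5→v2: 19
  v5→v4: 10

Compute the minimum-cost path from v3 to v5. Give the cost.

29

Paths from v3 to v5:
v3 → v2 → v4 → v5: 17 + 15 + 15 = 47
v3 → v2 → v5: 17 + 12 = 29
The minimum is 29.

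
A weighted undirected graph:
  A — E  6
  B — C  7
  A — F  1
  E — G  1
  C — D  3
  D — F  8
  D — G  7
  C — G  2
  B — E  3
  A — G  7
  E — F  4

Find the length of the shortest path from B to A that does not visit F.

9

Checking several routes:
B - E - G - A: 3 + 1 + 7 = 11
B - C - G - A: 7 + 2 + 7 = 16
B - E - A: 3 + 6 = 9
Best route has total 9.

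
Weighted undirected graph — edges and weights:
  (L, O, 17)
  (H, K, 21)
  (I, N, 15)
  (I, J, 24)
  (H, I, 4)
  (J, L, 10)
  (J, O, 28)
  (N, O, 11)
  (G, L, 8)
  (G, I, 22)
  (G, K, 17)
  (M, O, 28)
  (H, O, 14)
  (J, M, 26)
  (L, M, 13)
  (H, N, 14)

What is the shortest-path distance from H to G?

A few of the H→G routes:
H - O - L - G: 14 + 17 + 8 = 39
H - I - J - L - G: 4 + 24 + 10 + 8 = 46
H - I - G: 4 + 22 = 26
H - K - G: 21 + 17 = 38
H - N - O - L - G: 14 + 11 + 17 + 8 = 50
Shortest: 26.

26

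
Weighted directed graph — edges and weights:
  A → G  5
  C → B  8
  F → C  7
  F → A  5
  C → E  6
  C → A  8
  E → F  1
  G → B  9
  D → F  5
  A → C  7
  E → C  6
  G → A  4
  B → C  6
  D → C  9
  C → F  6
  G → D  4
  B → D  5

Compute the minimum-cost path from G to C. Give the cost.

Comparing a few candidate routes:
G → B → C: 9 + 6 = 15
G → D → F → C: 4 + 5 + 7 = 16
G → D → C: 4 + 9 = 13
G → A → C: 4 + 7 = 11
The minimum is 11.

11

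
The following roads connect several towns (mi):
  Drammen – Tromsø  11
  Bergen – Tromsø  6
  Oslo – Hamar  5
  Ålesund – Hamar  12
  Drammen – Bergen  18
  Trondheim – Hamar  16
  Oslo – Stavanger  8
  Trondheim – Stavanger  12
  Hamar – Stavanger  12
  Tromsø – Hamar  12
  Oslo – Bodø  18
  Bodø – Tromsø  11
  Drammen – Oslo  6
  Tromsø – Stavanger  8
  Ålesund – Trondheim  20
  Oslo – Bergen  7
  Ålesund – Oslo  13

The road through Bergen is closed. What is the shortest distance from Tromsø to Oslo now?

16

Comparing a few candidate routes:
Tromsø - Hamar - Oslo: 12 + 5 = 17
Tromsø - Drammen - Oslo: 11 + 6 = 17
Tromsø - Stavanger - Oslo: 8 + 8 = 16
Tromsø - Stavanger - Hamar - Oslo: 8 + 12 + 5 = 25
Tromsø - Bodø - Oslo: 11 + 18 = 29
Best route has total 16 mi.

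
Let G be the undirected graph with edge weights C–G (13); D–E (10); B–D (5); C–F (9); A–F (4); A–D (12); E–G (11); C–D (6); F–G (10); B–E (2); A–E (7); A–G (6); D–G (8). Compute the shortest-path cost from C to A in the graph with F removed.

Checking several routes:
C→D→E→A: 6 + 10 + 7 = 23
C→D→B→E→G→A: 6 + 5 + 2 + 11 + 6 = 30
C→G→A: 13 + 6 = 19
C→D→G→A: 6 + 8 + 6 = 20
C→D→B→E→A: 6 + 5 + 2 + 7 = 20
C→D→A: 6 + 12 = 18
The minimum is 18.

18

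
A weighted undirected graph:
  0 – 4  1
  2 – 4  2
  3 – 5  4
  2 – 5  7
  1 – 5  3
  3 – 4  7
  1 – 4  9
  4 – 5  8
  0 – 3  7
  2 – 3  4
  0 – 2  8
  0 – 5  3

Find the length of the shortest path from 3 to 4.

Comparing a few candidate routes:
3→0→4: 7 + 1 = 8
3→4: 7
3→2→4: 4 + 2 = 6
3→5→0→4: 4 + 3 + 1 = 8
Best route has total 6.

6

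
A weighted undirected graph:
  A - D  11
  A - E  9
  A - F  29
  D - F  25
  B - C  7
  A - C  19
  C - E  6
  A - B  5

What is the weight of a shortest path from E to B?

13

Some routes from E to B:
E→C→A→B: 6 + 19 + 5 = 30
E→A→B: 9 + 5 = 14
E→C→B: 6 + 7 = 13
Best route has total 13.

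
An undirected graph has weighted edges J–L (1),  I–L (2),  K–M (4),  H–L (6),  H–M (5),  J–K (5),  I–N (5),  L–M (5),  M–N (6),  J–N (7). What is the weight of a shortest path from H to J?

7

Comparing a few candidate routes:
H -> M -> L -> J: 5 + 5 + 1 = 11
H -> L -> J: 6 + 1 = 7
H -> M -> K -> J: 5 + 4 + 5 = 14
Shortest: 7.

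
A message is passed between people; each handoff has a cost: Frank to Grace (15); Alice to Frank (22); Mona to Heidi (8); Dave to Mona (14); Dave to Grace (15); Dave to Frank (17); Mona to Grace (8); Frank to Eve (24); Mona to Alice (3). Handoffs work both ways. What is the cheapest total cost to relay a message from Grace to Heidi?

Paths from Grace to Heidi:
Grace - Dave - Frank - Alice - Mona - Heidi: 15 + 17 + 22 + 3 + 8 = 65
Grace - Mona - Heidi: 8 + 8 = 16
Grace - Dave - Mona - Heidi: 15 + 14 + 8 = 37
Grace - Frank - Alice - Mona - Heidi: 15 + 22 + 3 + 8 = 48
Grace - Frank - Dave - Mona - Heidi: 15 + 17 + 14 + 8 = 54
The minimum is 16.

16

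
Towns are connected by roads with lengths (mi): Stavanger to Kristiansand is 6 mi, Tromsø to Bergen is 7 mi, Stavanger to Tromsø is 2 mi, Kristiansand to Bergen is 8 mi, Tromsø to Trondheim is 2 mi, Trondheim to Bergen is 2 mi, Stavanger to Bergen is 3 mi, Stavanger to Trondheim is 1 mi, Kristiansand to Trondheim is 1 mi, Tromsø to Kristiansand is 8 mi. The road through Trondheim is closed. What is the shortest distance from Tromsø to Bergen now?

5

Routes from Tromsø to Bergen avoiding Trondheim:
Tromsø -> Kristiansand -> Stavanger -> Bergen: 8 + 6 + 3 = 17
Tromsø -> Stavanger -> Bergen: 2 + 3 = 5
Tromsø -> Bergen: 7
Tromsø -> Stavanger -> Kristiansand -> Bergen: 2 + 6 + 8 = 16
Tromsø -> Kristiansand -> Bergen: 8 + 8 = 16
The minimum is 5 mi.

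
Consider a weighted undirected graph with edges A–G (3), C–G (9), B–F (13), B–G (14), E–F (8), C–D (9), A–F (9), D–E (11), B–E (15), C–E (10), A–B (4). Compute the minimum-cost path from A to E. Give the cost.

17

Some routes from A to E:
A-G-C-D-E: 3 + 9 + 9 + 11 = 32
A-B-E: 4 + 15 = 19
A-G-B-E: 3 + 14 + 15 = 32
A-G-C-E: 3 + 9 + 10 = 22
A-F-E: 9 + 8 = 17
A-B-F-E: 4 + 13 + 8 = 25
Shortest: 17.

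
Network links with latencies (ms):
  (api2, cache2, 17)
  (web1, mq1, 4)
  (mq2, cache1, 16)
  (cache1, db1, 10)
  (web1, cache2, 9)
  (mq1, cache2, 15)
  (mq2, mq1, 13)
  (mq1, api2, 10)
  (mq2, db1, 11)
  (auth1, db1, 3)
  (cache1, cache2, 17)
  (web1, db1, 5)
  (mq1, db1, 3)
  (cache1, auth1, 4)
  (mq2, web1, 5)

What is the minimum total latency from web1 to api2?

Some routes from web1 to api2:
web1-mq2-db1-mq1-api2: 5 + 11 + 3 + 10 = 29
web1-mq1-api2: 4 + 10 = 14
web1-mq2-mq1-api2: 5 + 13 + 10 = 28
web1-db1-mq1-api2: 5 + 3 + 10 = 18
web1-cache2-api2: 9 + 17 = 26
Best route has total 14 ms.

14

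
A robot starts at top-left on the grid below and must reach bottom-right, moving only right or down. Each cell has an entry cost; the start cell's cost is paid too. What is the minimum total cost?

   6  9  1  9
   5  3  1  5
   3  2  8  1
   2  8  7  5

Cheapest: r0c0 → r1c0 → r1c1 → r1c2 → r1c3 → r2c3 → r3c3
  6 + 5 + 3 + 1 + 5 + 1 + 5 = 26
For comparison, the top-then-right route costs 36.

26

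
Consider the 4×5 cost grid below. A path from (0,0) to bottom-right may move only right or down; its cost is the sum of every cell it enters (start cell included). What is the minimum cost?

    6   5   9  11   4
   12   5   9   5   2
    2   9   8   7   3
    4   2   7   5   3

One optimal route is [0,0] [0,1] [1,1] [1,2] [1,3] [1,4] [2,4] [3,4].
Its cost is 6 + 5 + 5 + 9 + 5 + 2 + 3 + 3 = 38.

38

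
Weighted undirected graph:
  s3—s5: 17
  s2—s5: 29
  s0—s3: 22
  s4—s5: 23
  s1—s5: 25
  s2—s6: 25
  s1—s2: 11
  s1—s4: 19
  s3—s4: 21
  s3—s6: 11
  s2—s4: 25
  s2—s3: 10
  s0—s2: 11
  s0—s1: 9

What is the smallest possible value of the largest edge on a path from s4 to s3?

Checking several routes:
s4 → s1 → s2 → s0 → s3: max(19, 11, 11, 22) = 22
s4 → s1 → s0 → s3: max(19, 9, 22) = 22
s4 → s1 → s2 → s3: max(19, 11, 10) = 19
s4 → s3: max(21) = 21
s4 → s1 → s0 → s2 → s3: max(19, 9, 11, 10) = 19
Best route has worst link 19.

19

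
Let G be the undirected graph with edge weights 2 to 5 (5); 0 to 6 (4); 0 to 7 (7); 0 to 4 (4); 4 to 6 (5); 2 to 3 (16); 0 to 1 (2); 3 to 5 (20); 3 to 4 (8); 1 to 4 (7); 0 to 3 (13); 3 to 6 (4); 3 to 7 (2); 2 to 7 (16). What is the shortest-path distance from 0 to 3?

8

Comparing a few candidate routes:
0 - 4 - 6 - 3: 4 + 5 + 4 = 13
0 - 4 - 3: 4 + 8 = 12
0 - 6 - 3: 4 + 4 = 8
0 - 3: 13
0 - 7 - 3: 7 + 2 = 9
Shortest: 8.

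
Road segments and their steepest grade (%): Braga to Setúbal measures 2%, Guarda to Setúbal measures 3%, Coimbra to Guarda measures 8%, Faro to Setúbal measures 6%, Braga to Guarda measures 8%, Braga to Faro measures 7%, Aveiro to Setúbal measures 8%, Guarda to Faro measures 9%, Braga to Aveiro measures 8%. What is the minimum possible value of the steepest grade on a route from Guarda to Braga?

Checking several routes:
Guarda-Setúbal-Faro-Braga: max(3, 6, 7) = 7
Guarda-Setúbal-Braga: max(3, 2) = 3
Guarda-Setúbal-Aveiro-Braga: max(3, 8, 8) = 8
Best route has worst link 3%.

3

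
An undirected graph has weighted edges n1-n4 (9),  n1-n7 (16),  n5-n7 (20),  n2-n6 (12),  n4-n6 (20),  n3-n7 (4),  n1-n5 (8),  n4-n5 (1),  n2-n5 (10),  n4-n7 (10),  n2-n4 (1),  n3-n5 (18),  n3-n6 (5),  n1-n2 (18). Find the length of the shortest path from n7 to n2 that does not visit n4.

21

Checking several routes:
n7 -> n3 -> n6 -> n2: 4 + 5 + 12 = 21
n7 -> n1 -> n2: 16 + 18 = 34
n7 -> n5 -> n1 -> n2: 20 + 8 + 18 = 46
n7 -> n3 -> n5 -> n2: 4 + 18 + 10 = 32
n7 -> n5 -> n2: 20 + 10 = 30
n7 -> n1 -> n5 -> n2: 16 + 8 + 10 = 34
Shortest: 21.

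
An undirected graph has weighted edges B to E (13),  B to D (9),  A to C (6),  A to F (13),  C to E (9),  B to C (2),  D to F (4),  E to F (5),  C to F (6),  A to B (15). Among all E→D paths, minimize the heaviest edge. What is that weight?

Some routes from E to D:
E - F - C - B - D: max(5, 6, 2, 9) = 9
E - C - B - D: max(9, 2, 9) = 9
E - F - D: max(5, 4) = 5
E - C - F - D: max(9, 6, 4) = 9
Best route has worst link 5.

5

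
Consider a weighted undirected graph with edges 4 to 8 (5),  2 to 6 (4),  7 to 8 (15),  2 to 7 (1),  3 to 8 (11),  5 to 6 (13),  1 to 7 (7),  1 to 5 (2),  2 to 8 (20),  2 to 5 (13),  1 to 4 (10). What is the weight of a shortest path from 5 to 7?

9

A few of the 5→7 routes:
5-6-2-7: 13 + 4 + 1 = 18
5-1-7: 2 + 7 = 9
5-2-7: 13 + 1 = 14
5-1-4-8-7: 2 + 10 + 5 + 15 = 32
Best route has total 9.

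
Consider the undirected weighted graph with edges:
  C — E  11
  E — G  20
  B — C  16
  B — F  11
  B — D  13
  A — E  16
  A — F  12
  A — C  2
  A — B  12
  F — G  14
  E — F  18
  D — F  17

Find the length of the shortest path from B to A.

Checking several routes:
B - D - F - A: 13 + 17 + 12 = 42
B - C - A: 16 + 2 = 18
B - F - A: 11 + 12 = 23
B - F - E - C - A: 11 + 18 + 11 + 2 = 42
B - A: 12
Best route has total 12.

12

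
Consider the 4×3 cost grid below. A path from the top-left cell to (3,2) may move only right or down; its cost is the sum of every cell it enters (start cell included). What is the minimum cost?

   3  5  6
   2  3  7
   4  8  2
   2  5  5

Take (0,0) (1,0) (2,0) (3,0) (3,1) (3,2) for a total of 3 + 2 + 4 + 2 + 5 + 5 = 21.
For comparison, the top-then-right route costs 28.

21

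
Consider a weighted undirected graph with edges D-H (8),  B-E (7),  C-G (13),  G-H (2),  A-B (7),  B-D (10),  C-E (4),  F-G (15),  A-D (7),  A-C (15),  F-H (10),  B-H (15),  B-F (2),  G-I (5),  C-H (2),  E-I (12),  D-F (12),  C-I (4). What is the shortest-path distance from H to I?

6

Some routes from H to I:
H - C - I: 2 + 4 = 6
H - G - I: 2 + 5 = 7
H - C - E - I: 2 + 4 + 12 = 18
Best route has total 6.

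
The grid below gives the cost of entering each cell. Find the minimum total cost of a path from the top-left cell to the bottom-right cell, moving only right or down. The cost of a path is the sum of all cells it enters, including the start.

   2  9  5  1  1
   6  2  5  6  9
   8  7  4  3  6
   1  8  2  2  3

Path (0,0) → (1,0) → (1,1) → (1,2) → (2,2) → (3,2) → (3,3) → (3,4): 2 + 6 + 2 + 5 + 4 + 2 + 2 + 3 = 26.
For comparison, the top-then-right route costs 36.

26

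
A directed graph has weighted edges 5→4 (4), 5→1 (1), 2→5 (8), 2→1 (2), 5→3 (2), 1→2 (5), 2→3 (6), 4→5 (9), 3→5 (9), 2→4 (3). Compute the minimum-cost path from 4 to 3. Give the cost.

11

Routes from 4 to 3:
4 -> 5 -> 3: 9 + 2 = 11
4 -> 5 -> 1 -> 2 -> 3: 9 + 1 + 5 + 6 = 21
Shortest: 11.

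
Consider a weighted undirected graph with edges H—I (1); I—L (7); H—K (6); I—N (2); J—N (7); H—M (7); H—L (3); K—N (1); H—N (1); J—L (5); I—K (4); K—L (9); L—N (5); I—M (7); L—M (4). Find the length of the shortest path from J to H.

8

Comparing a few candidate routes:
J - N - I - H: 7 + 2 + 1 = 10
J - N - H: 7 + 1 = 8
J - N - K - I - H: 7 + 1 + 4 + 1 = 13
J - L - H: 5 + 3 = 8
J - L - N - H: 5 + 5 + 1 = 11
Shortest: 8.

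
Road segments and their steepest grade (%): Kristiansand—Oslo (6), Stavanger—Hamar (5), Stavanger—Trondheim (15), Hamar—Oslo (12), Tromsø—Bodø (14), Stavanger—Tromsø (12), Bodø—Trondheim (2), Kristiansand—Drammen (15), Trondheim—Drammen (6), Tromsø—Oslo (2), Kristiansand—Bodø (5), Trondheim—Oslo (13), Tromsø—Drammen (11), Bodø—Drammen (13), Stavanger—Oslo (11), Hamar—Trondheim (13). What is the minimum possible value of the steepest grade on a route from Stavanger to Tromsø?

Comparing a few candidate routes:
Stavanger → Oslo → Tromsø: max(11, 2) = 11
Stavanger → Oslo → Kristiansand → Bodø → Trondheim → Drammen → Tromsø: max(11, 6, 5, 2, 6, 11) = 11
Stavanger → Hamar → Oslo → Kristiansand → Bodø → Trondheim → Drammen → Tromsø: max(5, 12, 6, 5, 2, 6, 11) = 12
Smallest bottleneck: 11%.

11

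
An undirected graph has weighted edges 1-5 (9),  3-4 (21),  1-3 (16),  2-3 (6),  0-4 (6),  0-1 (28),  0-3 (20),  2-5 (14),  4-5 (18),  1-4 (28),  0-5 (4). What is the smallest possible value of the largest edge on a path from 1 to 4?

Some routes from 1 to 4:
1-5-4: max(9, 18) = 18
1-3-2-5-0-4: max(16, 6, 14, 4, 6) = 16
1-3-2-5-4: max(16, 6, 14, 18) = 18
1-5-2-3-0-4: max(9, 14, 6, 20, 6) = 20
1-5-0-4: max(9, 4, 6) = 9
Best route has worst link 9.

9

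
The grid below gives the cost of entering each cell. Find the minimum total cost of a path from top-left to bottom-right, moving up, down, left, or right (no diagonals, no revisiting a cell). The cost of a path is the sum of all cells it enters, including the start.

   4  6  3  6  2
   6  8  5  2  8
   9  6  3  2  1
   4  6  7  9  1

24

One optimal route is r0c0→r0c1→r0c2→r1c2→r1c3→r2c3→r2c4→r3c4.
Its cost is 4 + 6 + 3 + 5 + 2 + 2 + 1 + 1 = 24.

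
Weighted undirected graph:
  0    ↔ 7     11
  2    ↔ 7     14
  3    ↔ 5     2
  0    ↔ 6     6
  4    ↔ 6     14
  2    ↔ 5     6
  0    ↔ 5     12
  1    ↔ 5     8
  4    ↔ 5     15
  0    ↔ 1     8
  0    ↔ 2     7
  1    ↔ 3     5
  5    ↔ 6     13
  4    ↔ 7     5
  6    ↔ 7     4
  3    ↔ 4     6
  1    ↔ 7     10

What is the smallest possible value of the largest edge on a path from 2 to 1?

Comparing a few candidate routes:
2 - 0 - 1: max(7, 8) = 8
2 - 5 - 3 - 1: max(6, 2, 5) = 6
2 - 0 - 6 - 7 - 4 - 3 - 1: max(7, 6, 4, 5, 6, 5) = 7
2 - 0 - 6 - 7 - 4 - 3 - 5 - 1: max(7, 6, 4, 5, 6, 2, 8) = 8
Smallest bottleneck: 6.

6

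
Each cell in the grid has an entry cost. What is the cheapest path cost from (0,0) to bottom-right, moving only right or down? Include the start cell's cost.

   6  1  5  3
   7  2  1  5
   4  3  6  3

Cheapest: (0,0) -> (0,1) -> (1,1) -> (1,2) -> (1,3) -> (2,3)
  6 + 1 + 2 + 1 + 5 + 3 = 18

18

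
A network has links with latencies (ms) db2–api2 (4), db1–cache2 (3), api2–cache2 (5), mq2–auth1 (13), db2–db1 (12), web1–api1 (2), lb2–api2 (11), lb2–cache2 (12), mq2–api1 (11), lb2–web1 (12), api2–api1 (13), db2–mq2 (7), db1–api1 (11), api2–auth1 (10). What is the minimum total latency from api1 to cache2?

14

Some routes from api1 to cache2:
api1-db1-cache2: 11 + 3 = 14
api1-api2-cache2: 13 + 5 = 18
api1-mq2-db2-api2-cache2: 11 + 7 + 4 + 5 = 27
api1-web1-lb2-cache2: 2 + 12 + 12 = 26
Shortest: 14 ms.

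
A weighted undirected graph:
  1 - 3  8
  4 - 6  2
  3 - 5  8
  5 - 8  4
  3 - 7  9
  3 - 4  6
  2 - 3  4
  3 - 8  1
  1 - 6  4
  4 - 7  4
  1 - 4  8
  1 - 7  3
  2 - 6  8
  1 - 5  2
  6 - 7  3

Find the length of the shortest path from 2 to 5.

9

A few of the 2→5 routes:
2 - 3 - 5: 4 + 8 = 12
2 - 3 - 1 - 5: 4 + 8 + 2 = 14
2 - 3 - 8 - 5: 4 + 1 + 4 = 9
2 - 6 - 1 - 5: 8 + 4 + 2 = 14
2 - 6 - 7 - 1 - 5: 8 + 3 + 3 + 2 = 16
The minimum is 9.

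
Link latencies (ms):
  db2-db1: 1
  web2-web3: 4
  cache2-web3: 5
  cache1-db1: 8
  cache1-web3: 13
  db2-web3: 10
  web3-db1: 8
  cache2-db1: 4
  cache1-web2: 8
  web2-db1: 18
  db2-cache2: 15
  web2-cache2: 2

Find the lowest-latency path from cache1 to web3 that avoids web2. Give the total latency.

Routes from cache1 to web3 avoiding web2:
cache1 -> db1 -> cache2 -> web3: 8 + 4 + 5 = 17
cache1 -> web3: 13
cache1 -> db1 -> db2 -> web3: 8 + 1 + 10 = 19
cache1 -> db1 -> db2 -> cache2 -> web3: 8 + 1 + 15 + 5 = 29
cache1 -> db1 -> web3: 8 + 8 = 16
cache1 -> db1 -> cache2 -> db2 -> web3: 8 + 4 + 15 + 10 = 37
Shortest: 13 ms.

13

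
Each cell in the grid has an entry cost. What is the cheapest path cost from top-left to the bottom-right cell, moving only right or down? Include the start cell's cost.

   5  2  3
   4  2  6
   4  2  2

Path r0c0 -> r0c1 -> r1c1 -> r2c1 -> r2c2: 5 + 2 + 2 + 2 + 2 = 13.
(Top row then right column would cost 18.)

13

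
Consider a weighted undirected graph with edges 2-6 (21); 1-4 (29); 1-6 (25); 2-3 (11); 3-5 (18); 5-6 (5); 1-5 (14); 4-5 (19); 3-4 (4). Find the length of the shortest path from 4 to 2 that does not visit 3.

Routes from 4 to 2 avoiding 3:
4 → 5 → 6 → 2: 19 + 5 + 21 = 45
4 → 1 → 6 → 2: 29 + 25 + 21 = 75
4 → 1 → 5 → 6 → 2: 29 + 14 + 5 + 21 = 69
4 → 5 → 1 → 6 → 2: 19 + 14 + 25 + 21 = 79
Shortest: 45.

45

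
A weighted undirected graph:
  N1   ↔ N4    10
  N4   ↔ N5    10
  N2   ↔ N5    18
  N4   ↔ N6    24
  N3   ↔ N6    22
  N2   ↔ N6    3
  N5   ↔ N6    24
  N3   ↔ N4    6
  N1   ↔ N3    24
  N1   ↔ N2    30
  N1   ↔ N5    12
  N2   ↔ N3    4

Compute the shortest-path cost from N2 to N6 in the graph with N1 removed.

Checking several routes:
N2 - N3 - N4 - N6: 4 + 6 + 24 = 34
N2 - N6: 3
N2 - N5 - N6: 18 + 24 = 42
N2 - N3 - N6: 4 + 22 = 26
The minimum is 3.

3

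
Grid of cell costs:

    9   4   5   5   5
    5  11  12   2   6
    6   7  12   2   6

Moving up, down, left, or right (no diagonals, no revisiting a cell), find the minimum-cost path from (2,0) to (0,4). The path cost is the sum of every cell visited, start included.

Cheapest: r2c0 → r1c0 → r0c0 → r0c1 → r0c2 → r0c3 → r0c4
  6 + 5 + 9 + 4 + 5 + 5 + 5 = 39

39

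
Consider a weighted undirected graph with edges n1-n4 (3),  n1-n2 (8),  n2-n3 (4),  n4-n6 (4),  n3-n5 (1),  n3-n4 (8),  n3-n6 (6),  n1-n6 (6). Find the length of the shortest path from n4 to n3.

8

Paths from n4 to n3:
n4→n6→n3: 4 + 6 = 10
n4→n1→n2→n3: 3 + 8 + 4 = 15
n4→n6→n1→n2→n3: 4 + 6 + 8 + 4 = 22
n4→n1→n6→n3: 3 + 6 + 6 = 15
n4→n3: 8
The minimum is 8.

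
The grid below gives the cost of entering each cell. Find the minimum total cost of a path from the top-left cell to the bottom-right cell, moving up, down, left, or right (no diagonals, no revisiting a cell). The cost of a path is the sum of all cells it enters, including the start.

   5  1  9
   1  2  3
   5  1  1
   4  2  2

Path r0c0 -> r0c1 -> r1c1 -> r2c1 -> r2c2 -> r3c2: 5 + 1 + 2 + 1 + 1 + 2 = 12.

12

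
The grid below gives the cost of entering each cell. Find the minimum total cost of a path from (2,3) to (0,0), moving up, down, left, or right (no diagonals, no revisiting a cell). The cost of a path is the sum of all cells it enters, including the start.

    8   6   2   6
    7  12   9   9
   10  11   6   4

35

Best path: (2,3) (1,3) (0,3) (0,2) (0,1) (0,0)
Cost: 4 + 9 + 6 + 2 + 6 + 8 = 35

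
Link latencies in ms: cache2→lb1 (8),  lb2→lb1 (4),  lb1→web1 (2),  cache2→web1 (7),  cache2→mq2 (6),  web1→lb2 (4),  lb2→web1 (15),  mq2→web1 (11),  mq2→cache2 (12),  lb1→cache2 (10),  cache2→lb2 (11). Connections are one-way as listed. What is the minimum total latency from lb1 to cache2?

Candidate routes:
lb1 -> cache2: 10
The minimum is 10 ms.

10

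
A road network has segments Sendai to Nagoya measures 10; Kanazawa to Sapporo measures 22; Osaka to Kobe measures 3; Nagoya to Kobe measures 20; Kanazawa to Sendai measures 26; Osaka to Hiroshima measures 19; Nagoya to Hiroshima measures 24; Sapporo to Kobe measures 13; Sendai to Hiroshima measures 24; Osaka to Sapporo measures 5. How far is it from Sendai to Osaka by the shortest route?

33

Checking several routes:
Sendai -> Hiroshima -> Osaka: 24 + 19 = 43
Sendai -> Nagoya -> Kobe -> Osaka: 10 + 20 + 3 = 33
Sendai -> Kanazawa -> Sapporo -> Osaka: 26 + 22 + 5 = 53
Sendai -> Nagoya -> Kobe -> Sapporo -> Osaka: 10 + 20 + 13 + 5 = 48
Sendai -> Nagoya -> Hiroshima -> Osaka: 10 + 24 + 19 = 53
Shortest: 33.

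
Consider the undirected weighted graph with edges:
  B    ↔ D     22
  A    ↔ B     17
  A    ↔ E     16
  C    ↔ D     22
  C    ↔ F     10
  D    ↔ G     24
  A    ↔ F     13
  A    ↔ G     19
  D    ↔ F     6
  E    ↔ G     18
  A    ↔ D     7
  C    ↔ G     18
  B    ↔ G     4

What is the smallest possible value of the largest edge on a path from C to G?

Some routes from C to G:
C→F→D→A→B→G: max(10, 6, 7, 17, 4) = 17
C→F→A→B→G: max(10, 13, 17, 4) = 17
C→G: max(18) = 18
C→F→D→A→E→G: max(10, 6, 7, 16, 18) = 18
Best route has worst link 17.

17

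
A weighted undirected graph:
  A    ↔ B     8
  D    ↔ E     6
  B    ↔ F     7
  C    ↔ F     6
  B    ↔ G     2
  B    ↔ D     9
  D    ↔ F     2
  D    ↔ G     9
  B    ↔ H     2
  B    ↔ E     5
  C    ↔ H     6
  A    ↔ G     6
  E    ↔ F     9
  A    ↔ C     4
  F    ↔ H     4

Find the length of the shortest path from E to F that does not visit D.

9

Checking several routes:
E-B-H-C-F: 5 + 2 + 6 + 6 = 19
E-B-F: 5 + 7 = 12
E-B-H-F: 5 + 2 + 4 = 11
E-F: 9
The minimum is 9.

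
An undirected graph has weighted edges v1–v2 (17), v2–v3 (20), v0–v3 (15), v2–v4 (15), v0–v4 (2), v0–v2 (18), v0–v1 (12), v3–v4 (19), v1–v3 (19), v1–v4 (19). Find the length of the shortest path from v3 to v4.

17

Some routes from v3 to v4:
v3-v1-v0-v4: 19 + 12 + 2 = 33
v3-v0-v4: 15 + 2 = 17
v3-v4: 19
Best route has total 17.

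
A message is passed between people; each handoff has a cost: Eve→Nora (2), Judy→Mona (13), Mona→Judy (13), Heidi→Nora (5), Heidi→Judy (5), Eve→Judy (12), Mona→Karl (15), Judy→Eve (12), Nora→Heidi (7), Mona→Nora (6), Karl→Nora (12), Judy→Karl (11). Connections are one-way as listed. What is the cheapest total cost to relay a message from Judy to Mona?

Routes from Judy to Mona:
Judy-Mona: 13
Shortest: 13.

13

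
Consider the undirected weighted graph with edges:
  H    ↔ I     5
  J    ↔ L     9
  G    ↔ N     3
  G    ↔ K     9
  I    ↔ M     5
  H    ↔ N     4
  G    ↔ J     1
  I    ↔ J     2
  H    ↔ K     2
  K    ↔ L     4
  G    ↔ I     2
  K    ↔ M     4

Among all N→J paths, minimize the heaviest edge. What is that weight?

A few of the N→J routes:
N → H → I → G → J: max(4, 5, 2, 1) = 5
N → H → K → M → I → G → J: max(4, 2, 4, 5, 2, 1) = 5
N → G → J: max(3, 1) = 3
N → H → K → M → I → J: max(4, 2, 4, 5, 2) = 5
N → H → I → J: max(4, 5, 2) = 5
N → G → I → J: max(3, 2, 2) = 3
Best route has worst link 3.

3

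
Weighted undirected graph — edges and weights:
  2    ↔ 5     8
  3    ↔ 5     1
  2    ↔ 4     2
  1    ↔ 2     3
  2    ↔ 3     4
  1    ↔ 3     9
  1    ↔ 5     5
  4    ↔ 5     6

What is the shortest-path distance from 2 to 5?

5

Candidate routes:
2-1-3-5: 3 + 9 + 1 = 13
2-1-5: 3 + 5 = 8
2-3-1-5: 4 + 9 + 5 = 18
2-5: 8
2-4-5: 2 + 6 = 8
2-3-5: 4 + 1 = 5
Shortest: 5.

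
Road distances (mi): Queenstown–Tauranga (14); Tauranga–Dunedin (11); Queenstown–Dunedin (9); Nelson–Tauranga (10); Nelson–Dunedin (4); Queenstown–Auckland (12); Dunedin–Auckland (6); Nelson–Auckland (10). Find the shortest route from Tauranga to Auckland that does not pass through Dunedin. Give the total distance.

20

Paths from Tauranga to Auckland avoiding Dunedin:
Tauranga → Queenstown → Auckland: 14 + 12 = 26
Tauranga → Nelson → Auckland: 10 + 10 = 20
The minimum is 20 mi.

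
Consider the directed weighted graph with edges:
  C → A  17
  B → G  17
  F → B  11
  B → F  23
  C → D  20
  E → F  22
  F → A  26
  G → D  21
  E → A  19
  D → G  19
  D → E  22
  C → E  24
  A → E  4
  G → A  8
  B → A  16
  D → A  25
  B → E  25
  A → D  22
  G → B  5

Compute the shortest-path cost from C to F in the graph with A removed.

46

Candidate routes:
C → D → G → B → E → F: 20 + 19 + 5 + 25 + 22 = 91
C → D → E → F: 20 + 22 + 22 = 64
C → D → G → B → F: 20 + 19 + 5 + 23 = 67
C → E → F: 24 + 22 = 46
Best route has total 46.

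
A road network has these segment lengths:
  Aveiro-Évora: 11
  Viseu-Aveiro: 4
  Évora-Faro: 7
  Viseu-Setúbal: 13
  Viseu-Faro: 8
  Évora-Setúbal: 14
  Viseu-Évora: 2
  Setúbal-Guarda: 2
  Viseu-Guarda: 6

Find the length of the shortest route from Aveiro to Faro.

Checking several routes:
Aveiro - Évora - Viseu - Faro: 11 + 2 + 8 = 21
Aveiro - Évora - Faro: 11 + 7 = 18
Aveiro - Viseu - Évora - Faro: 4 + 2 + 7 = 13
Aveiro - Viseu - Guarda - Setúbal - Évora - Faro: 4 + 6 + 2 + 14 + 7 = 33
Aveiro - Viseu - Faro: 4 + 8 = 12
The minimum is 12.

12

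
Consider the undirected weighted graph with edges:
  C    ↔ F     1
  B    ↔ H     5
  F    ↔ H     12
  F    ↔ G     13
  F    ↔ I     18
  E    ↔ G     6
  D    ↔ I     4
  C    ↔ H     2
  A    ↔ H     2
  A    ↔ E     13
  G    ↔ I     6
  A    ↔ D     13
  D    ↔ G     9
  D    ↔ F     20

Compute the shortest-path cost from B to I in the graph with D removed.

A few of the B→I routes:
B -> H -> C -> F -> I: 5 + 2 + 1 + 18 = 26
B -> H -> F -> G -> I: 5 + 12 + 13 + 6 = 36
B -> H -> C -> F -> G -> I: 5 + 2 + 1 + 13 + 6 = 27
B -> H -> A -> E -> G -> I: 5 + 2 + 13 + 6 + 6 = 32
B -> H -> F -> I: 5 + 12 + 18 = 35
Best route has total 26.

26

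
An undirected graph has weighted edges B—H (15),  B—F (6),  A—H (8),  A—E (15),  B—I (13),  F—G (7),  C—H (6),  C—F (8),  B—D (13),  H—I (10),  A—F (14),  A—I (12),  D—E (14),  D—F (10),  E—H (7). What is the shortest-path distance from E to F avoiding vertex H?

24

A few of the E→F routes:
E-A-I-B-F: 15 + 12 + 13 + 6 = 46
E-A-F: 15 + 14 = 29
E-D-B-F: 14 + 13 + 6 = 33
E-D-F: 14 + 10 = 24
Shortest: 24.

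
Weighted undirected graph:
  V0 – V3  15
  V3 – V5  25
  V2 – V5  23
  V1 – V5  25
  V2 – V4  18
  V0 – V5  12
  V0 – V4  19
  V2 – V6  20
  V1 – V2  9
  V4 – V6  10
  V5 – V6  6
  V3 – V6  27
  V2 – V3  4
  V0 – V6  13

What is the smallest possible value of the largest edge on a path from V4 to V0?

12

Checking several routes:
V4 - V0: max(19) = 19
V4 - V6 - V5 - V0: max(10, 6, 12) = 12
V4 - V6 - V0: max(10, 13) = 13
V4 - V2 - V6 - V5 - V0: max(18, 20, 6, 12) = 20
V4 - V2 - V3 - V0: max(18, 4, 15) = 18
Best route has worst link 12.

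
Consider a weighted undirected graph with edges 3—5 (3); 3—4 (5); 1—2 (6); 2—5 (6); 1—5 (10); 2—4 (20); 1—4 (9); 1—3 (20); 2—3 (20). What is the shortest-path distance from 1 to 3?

A few of the 1→3 routes:
1→2→5→3: 6 + 6 + 3 = 15
1→4→3: 9 + 5 = 14
1→5→3: 10 + 3 = 13
Shortest: 13.

13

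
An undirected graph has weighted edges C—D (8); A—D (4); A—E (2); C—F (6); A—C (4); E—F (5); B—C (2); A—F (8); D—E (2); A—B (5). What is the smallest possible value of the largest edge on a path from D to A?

Checking several routes:
D - E - F - C - A: max(2, 5, 6, 4) = 6
D - C - F - E - A: max(8, 6, 5, 2) = 8
D - E - A: max(2, 2) = 2
D - A: max(4) = 4
D - E - F - C - B - A: max(2, 5, 6, 2, 5) = 6
Smallest bottleneck: 2.

2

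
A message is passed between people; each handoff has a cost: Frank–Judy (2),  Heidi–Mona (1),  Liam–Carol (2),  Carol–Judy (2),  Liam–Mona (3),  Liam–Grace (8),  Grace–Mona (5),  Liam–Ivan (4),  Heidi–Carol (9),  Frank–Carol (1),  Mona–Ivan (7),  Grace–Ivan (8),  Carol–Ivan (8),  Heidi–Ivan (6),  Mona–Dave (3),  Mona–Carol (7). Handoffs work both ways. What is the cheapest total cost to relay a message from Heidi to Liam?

4

A few of the Heidi→Liam routes:
Heidi-Mona-Liam: 1 + 3 = 4
Heidi-Ivan-Liam: 6 + 4 = 10
Heidi-Mona-Carol-Liam: 1 + 7 + 2 = 10
Shortest: 4.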